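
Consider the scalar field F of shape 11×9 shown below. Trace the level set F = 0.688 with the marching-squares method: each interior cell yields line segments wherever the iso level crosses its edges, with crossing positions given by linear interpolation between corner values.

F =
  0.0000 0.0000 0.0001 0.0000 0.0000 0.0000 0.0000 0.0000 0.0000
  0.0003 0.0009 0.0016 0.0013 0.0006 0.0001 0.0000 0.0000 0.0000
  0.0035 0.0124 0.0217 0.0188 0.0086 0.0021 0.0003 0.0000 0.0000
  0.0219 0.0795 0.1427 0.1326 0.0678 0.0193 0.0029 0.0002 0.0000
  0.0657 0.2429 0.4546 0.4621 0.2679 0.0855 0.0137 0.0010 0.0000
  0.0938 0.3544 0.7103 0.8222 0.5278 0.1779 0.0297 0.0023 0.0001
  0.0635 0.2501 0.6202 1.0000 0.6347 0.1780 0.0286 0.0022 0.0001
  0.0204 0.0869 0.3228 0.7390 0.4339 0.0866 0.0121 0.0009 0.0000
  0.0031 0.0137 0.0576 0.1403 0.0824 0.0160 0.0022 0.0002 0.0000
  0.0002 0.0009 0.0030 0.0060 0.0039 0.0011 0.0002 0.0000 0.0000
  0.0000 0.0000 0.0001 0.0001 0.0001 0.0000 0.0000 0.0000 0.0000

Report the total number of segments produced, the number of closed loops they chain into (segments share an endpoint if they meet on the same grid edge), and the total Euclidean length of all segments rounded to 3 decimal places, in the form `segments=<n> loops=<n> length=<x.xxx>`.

cell (4,1): code 0100 → (4.913,2.000)–(5.000,1.937)
cell (4,2): code 1100 → (4.627,3.000)–(4.913,2.000)
cell (4,3): code 1000 → (5.000,3.456)–(4.627,3.000)
cell (5,1): code 0010 → (5.000,1.937)–(5.248,2.000)
cell (5,2): code 0111 → (5.248,2.000)–(6.000,2.179)
cell (5,3): code 1001 → (6.000,3.854)–(5.000,3.456)
cell (6,2): code 0110 → (6.000,2.179)–(7.000,2.877)
cell (6,3): code 1001 → (7.000,3.167)–(6.000,3.854)
cell (7,2): code 0010 → (7.000,2.877)–(7.085,3.000)
cell (7,3): code 0001 → (7.085,3.000)–(7.000,3.167)
total: 10 segments, chained into 1 closed loop(s), length Σ = 6.611316

segments=10 loops=1 length=6.611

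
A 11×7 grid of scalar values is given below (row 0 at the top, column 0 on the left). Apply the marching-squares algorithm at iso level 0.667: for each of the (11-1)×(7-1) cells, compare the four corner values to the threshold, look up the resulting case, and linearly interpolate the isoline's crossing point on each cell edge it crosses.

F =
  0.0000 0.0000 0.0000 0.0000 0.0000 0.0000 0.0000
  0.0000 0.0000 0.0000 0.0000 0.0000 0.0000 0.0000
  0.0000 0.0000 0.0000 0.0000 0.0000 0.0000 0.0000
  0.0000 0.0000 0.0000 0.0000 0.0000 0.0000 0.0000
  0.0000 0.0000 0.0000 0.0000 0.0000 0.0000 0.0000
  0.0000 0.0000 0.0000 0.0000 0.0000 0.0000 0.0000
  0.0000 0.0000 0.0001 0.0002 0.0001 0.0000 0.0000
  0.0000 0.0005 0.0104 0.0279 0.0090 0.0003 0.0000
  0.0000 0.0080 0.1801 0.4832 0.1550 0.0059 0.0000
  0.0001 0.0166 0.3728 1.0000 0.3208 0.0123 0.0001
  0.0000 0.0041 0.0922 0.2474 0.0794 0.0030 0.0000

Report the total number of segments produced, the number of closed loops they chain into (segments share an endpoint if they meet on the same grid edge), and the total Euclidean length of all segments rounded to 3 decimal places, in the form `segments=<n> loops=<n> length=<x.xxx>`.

segments=4 loops=1 length=2.996

cell (8,2): code 0100 → (8.356,3.000)–(9.000,2.469)
cell (8,3): code 1000 → (9.000,3.490)–(8.356,3.000)
cell (9,2): code 0010 → (9.000,2.469)–(9.442,3.000)
cell (9,3): code 0001 → (9.442,3.000)–(9.000,3.490)
total: 4 segments, chained into 1 closed loop(s), length Σ = 2.996130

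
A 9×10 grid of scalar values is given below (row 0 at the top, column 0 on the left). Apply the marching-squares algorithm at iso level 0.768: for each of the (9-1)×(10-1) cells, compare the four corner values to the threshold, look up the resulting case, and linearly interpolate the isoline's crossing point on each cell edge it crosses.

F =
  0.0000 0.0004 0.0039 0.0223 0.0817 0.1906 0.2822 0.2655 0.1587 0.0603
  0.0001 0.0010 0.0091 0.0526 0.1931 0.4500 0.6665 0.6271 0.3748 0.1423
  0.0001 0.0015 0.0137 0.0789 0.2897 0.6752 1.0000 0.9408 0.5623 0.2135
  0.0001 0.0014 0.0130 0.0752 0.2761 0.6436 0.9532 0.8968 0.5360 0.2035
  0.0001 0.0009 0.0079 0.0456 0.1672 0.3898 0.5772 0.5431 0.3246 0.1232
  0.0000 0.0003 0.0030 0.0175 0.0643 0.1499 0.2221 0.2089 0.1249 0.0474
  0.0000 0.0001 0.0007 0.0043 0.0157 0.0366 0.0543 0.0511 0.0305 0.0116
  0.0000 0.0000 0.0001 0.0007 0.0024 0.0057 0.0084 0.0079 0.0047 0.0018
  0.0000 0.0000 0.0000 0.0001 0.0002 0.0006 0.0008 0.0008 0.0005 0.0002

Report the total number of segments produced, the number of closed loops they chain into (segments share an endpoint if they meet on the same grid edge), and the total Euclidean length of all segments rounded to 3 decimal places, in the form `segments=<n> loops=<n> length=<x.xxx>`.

cell (1,5): code 0100 → (1.304,6.000)–(2.000,5.286)
cell (1,6): code 1100 → (1.449,7.000)–(1.304,6.000)
cell (1,7): code 1000 → (2.000,7.457)–(1.449,7.000)
cell (2,5): code 0110 → (2.000,5.286)–(3.000,5.402)
cell (2,7): code 1001 → (3.000,7.357)–(2.000,7.457)
cell (3,5): code 0010 → (3.000,5.402)–(3.493,6.000)
cell (3,6): code 0011 → (3.493,6.000)–(3.364,7.000)
cell (3,7): code 0001 → (3.364,7.000)–(3.000,7.357)
total: 8 segments, chained into 1 closed loop(s), length Σ = 7.027632

segments=8 loops=1 length=7.028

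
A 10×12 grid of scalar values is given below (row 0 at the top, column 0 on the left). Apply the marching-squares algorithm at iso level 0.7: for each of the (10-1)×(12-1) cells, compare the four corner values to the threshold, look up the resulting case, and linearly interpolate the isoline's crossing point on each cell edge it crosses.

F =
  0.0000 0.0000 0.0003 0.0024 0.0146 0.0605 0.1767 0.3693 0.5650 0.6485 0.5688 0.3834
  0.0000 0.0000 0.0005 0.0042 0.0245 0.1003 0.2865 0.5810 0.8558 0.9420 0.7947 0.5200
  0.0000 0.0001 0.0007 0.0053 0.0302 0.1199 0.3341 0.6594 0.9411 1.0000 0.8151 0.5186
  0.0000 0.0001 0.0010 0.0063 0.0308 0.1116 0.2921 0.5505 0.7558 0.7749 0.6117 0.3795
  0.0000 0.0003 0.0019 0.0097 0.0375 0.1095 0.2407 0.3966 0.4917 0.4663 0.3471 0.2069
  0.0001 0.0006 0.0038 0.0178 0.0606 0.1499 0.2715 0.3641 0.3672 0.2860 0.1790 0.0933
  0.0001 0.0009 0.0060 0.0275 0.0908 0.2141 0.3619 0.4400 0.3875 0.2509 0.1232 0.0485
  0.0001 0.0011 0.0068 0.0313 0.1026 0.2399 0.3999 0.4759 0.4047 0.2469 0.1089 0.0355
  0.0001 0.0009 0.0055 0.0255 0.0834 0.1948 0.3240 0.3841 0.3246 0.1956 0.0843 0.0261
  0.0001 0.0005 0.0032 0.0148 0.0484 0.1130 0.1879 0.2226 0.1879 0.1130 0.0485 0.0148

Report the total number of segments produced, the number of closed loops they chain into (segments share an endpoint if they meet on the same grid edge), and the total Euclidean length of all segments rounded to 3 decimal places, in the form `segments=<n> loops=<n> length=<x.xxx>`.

segments=12 loops=1 length=9.886

cell (0,7): code 0100 → (0.464,8.000)–(1.000,7.433)
cell (0,8): code 1100 → (0.175,9.000)–(0.464,8.000)
cell (0,9): code 1100 → (0.581,10.000)–(0.175,9.000)
cell (0,10): code 1000 → (1.000,10.345)–(0.581,10.000)
cell (1,7): code 0110 → (1.000,7.433)–(2.000,7.144)
cell (1,10): code 1001 → (2.000,10.388)–(1.000,10.345)
cell (2,7): code 0110 → (2.000,7.144)–(3.000,7.728)
cell (2,9): code 1011 → (3.000,9.459)–(2.566,10.000)
cell (2,10): code 0001 → (2.566,10.000)–(2.000,10.388)
cell (3,7): code 0010 → (3.000,7.728)–(3.211,8.000)
cell (3,8): code 0011 → (3.211,8.000)–(3.243,9.000)
cell (3,9): code 0001 → (3.243,9.000)–(3.000,9.459)
total: 12 segments, chained into 1 closed loop(s), length Σ = 9.886455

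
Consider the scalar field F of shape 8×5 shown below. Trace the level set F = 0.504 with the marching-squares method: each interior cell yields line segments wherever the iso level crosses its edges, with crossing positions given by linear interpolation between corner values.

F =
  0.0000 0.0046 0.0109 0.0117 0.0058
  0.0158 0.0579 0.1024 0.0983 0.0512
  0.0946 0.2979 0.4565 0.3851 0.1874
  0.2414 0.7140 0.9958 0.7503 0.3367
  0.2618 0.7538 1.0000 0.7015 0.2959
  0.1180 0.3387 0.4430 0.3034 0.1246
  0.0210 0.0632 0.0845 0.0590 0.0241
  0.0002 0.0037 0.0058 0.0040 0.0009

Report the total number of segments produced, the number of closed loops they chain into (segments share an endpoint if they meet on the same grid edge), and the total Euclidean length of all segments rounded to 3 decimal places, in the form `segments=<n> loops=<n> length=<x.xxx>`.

segments=10 loops=1 length=9.286

cell (2,0): code 0100 → (2.495,1.000)–(3.000,0.556)
cell (2,1): code 1100 → (2.088,2.000)–(2.495,1.000)
cell (2,2): code 1100 → (2.326,3.000)–(2.088,2.000)
cell (2,3): code 1000 → (3.000,3.596)–(2.326,3.000)
cell (3,0): code 0110 → (3.000,0.556)–(4.000,0.492)
cell (3,3): code 1001 → (4.000,3.487)–(3.000,3.596)
cell (4,0): code 0010 → (4.000,0.492)–(4.602,1.000)
cell (4,1): code 0011 → (4.602,1.000)–(4.890,2.000)
cell (4,2): code 0011 → (4.890,2.000)–(4.496,3.000)
cell (4,3): code 0001 → (4.496,3.000)–(4.000,3.487)
total: 10 segments, chained into 1 closed loop(s), length Σ = 9.285868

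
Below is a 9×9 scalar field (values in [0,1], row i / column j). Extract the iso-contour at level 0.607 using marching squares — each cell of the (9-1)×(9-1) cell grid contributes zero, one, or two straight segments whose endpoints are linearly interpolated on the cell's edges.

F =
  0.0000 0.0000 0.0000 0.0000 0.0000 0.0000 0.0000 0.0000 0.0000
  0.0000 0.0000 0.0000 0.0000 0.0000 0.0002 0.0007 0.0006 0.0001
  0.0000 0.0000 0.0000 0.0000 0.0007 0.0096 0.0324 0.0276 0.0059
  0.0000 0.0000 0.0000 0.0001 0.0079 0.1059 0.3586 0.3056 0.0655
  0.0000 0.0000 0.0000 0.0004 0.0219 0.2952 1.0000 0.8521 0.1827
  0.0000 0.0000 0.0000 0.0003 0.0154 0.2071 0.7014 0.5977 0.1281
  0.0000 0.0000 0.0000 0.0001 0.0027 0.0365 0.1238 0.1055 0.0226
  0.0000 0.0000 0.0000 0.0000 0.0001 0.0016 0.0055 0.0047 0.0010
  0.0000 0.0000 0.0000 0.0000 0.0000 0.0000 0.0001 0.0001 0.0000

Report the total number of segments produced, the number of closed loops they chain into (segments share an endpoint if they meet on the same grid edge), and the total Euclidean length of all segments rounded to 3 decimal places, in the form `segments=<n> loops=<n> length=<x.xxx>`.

segments=8 loops=1 length=5.790

cell (3,5): code 0100 → (3.387,6.000)–(4.000,5.442)
cell (3,6): code 1100 → (3.552,7.000)–(3.387,6.000)
cell (3,7): code 1000 → (4.000,7.366)–(3.552,7.000)
cell (4,5): code 0110 → (4.000,5.442)–(5.000,5.809)
cell (4,6): code 1011 → (5.000,6.910)–(4.963,7.000)
cell (4,7): code 0001 → (4.963,7.000)–(4.000,7.366)
cell (5,5): code 0010 → (5.000,5.809)–(5.163,6.000)
cell (5,6): code 0001 → (5.163,6.000)–(5.000,6.910)
total: 8 segments, chained into 1 closed loop(s), length Σ = 5.789677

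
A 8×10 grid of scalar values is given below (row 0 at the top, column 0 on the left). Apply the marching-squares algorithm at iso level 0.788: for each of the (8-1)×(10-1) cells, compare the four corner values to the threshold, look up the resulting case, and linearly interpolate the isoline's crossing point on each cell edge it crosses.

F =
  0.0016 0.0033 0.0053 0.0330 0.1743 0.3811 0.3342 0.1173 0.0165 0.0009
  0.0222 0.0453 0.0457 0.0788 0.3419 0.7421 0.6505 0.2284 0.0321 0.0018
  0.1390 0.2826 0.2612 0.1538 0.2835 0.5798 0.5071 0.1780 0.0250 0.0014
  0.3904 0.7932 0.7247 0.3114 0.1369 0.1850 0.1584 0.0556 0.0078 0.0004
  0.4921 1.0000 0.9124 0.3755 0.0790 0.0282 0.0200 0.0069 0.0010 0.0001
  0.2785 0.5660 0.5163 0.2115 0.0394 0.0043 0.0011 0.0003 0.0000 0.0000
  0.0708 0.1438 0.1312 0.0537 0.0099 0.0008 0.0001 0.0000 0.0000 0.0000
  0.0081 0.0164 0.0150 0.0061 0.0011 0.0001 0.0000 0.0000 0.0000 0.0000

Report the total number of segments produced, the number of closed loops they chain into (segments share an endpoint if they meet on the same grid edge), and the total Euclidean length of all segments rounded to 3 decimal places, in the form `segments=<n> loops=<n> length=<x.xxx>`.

segments=8 loops=1 length=4.905

cell (2,0): code 0100 → (2.990,1.000)–(3.000,0.987)
cell (2,1): code 1000 → (3.000,1.076)–(2.990,1.000)
cell (3,0): code 0110 → (3.000,0.987)–(4.000,0.583)
cell (3,1): code 1101 → (3.337,2.000)–(3.000,1.076)
cell (3,2): code 1000 → (4.000,2.232)–(3.337,2.000)
cell (4,0): code 0010 → (4.000,0.583)–(4.488,1.000)
cell (4,1): code 0011 → (4.488,1.000)–(4.314,2.000)
cell (4,2): code 0001 → (4.314,2.000)–(4.000,2.232)
total: 8 segments, chained into 1 closed loop(s), length Σ = 4.905446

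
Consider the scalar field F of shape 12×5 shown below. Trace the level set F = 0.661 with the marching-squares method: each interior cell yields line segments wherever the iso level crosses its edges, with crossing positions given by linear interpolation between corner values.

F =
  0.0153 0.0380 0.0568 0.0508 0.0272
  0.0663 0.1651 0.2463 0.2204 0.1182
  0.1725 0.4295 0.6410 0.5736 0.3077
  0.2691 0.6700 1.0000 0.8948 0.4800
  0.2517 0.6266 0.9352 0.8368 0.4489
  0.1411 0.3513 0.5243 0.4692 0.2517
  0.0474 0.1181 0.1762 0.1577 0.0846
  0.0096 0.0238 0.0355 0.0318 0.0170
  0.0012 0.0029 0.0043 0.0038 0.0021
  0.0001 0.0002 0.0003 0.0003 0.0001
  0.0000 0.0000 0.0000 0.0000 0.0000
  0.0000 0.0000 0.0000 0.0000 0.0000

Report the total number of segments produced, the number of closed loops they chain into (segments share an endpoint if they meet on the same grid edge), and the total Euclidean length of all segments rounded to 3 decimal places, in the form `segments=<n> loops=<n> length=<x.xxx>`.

segments=10 loops=1 length=8.140

cell (2,0): code 0100 → (2.963,1.000)–(3.000,0.978)
cell (2,1): code 1100 → (2.056,2.000)–(2.963,1.000)
cell (2,2): code 1100 → (2.272,3.000)–(2.056,2.000)
cell (2,3): code 1000 → (3.000,3.564)–(2.272,3.000)
cell (3,0): code 0010 → (3.000,0.978)–(3.207,1.000)
cell (3,1): code 0111 → (3.207,1.000)–(4.000,1.111)
cell (3,3): code 1001 → (4.000,3.453)–(3.000,3.564)
cell (4,1): code 0010 → (4.000,1.111)–(4.667,2.000)
cell (4,2): code 0011 → (4.667,2.000)–(4.478,3.000)
cell (4,3): code 0001 → (4.478,3.000)–(4.000,3.453)
total: 10 segments, chained into 1 closed loop(s), length Σ = 8.140256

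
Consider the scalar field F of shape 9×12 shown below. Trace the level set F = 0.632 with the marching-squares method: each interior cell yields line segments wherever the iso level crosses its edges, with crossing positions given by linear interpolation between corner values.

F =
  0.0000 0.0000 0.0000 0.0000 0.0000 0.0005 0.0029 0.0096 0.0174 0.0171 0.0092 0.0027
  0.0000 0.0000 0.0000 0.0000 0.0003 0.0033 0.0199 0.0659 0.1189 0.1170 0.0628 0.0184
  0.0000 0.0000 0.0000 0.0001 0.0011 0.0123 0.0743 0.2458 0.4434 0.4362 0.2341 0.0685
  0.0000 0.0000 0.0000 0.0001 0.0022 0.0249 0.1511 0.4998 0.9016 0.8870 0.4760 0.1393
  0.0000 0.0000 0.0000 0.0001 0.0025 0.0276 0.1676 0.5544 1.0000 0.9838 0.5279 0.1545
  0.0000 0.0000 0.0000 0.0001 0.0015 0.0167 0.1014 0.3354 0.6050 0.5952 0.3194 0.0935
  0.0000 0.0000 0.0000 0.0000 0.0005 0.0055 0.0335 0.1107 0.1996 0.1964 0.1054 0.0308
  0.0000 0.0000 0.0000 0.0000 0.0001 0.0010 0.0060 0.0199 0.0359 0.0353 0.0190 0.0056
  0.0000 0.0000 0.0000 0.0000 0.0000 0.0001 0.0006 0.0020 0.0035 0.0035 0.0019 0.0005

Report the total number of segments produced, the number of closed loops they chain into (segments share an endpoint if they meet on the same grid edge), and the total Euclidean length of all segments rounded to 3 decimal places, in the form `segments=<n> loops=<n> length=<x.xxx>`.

cell (2,7): code 0100 → (2.412,8.000)–(3.000,7.329)
cell (2,8): code 1100 → (2.434,9.000)–(2.412,8.000)
cell (2,9): code 1000 → (3.000,9.620)–(2.434,9.000)
cell (3,7): code 0110 → (3.000,7.329)–(4.000,7.174)
cell (3,9): code 1001 → (4.000,9.772)–(3.000,9.620)
cell (4,7): code 0010 → (4.000,7.174)–(4.932,8.000)
cell (4,8): code 0011 → (4.932,8.000)–(4.905,9.000)
cell (4,9): code 0001 → (4.905,9.000)–(4.000,9.772)
total: 8 segments, chained into 1 closed loop(s), length Σ = 8.190450

segments=8 loops=1 length=8.190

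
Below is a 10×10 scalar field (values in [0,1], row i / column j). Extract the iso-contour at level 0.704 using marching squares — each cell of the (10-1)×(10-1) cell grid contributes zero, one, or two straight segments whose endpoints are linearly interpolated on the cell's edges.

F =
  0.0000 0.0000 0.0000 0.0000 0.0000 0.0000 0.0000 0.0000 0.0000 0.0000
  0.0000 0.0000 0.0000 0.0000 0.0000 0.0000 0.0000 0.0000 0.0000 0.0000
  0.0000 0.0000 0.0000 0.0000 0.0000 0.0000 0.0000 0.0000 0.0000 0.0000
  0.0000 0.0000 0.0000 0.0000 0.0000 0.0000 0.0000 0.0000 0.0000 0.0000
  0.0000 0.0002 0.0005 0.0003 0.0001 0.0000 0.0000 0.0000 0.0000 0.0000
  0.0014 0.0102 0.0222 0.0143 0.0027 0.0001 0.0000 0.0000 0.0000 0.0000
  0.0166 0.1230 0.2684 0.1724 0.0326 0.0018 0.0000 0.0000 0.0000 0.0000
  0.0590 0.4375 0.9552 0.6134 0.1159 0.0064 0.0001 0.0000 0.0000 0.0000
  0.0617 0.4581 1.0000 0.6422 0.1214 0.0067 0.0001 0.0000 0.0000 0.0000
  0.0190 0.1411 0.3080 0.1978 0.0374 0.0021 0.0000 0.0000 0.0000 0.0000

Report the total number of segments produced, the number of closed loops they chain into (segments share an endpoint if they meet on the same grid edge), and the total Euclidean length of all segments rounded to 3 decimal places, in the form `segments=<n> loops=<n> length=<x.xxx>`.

cell (6,1): code 0100 → (6.634,2.000)–(7.000,1.515)
cell (6,2): code 1000 → (7.000,2.735)–(6.634,2.000)
cell (7,1): code 0110 → (7.000,1.515)–(8.000,1.454)
cell (7,2): code 1001 → (8.000,2.827)–(7.000,2.735)
cell (8,1): code 0010 → (8.000,1.454)–(8.428,2.000)
cell (8,2): code 0001 → (8.428,2.000)–(8.000,2.827)
total: 6 segments, chained into 1 closed loop(s), length Σ = 5.059760

segments=6 loops=1 length=5.060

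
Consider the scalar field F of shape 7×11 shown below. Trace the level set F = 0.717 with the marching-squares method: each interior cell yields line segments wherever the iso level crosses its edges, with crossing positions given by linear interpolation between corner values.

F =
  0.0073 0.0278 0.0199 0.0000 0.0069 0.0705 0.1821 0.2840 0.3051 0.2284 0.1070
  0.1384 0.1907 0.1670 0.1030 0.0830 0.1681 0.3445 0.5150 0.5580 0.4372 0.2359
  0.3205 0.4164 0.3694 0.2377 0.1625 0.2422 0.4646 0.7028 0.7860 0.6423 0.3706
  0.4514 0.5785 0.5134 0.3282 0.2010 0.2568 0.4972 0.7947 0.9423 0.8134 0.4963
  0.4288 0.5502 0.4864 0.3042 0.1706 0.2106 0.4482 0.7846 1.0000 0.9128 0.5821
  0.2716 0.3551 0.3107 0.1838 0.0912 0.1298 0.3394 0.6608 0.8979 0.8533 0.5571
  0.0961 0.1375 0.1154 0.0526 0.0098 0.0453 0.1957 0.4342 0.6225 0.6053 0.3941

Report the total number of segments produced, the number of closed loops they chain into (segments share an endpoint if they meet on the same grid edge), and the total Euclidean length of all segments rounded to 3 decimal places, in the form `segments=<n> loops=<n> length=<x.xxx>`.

cell (1,7): code 0100 → (1.697,8.000)–(2.000,7.171)
cell (1,8): code 1000 → (2.000,8.480)–(1.697,8.000)
cell (2,6): code 0100 → (2.155,7.000)–(3.000,6.739)
cell (2,7): code 1110 → (2.000,7.171)–(2.155,7.000)
cell (2,8): code 1101 → (2.437,9.000)–(2.000,8.480)
cell (2,9): code 1000 → (3.000,9.304)–(2.437,9.000)
cell (3,6): code 0110 → (3.000,6.739)–(4.000,6.799)
cell (3,9): code 1001 → (4.000,9.592)–(3.000,9.304)
cell (4,6): code 0010 → (4.000,6.799)–(4.546,7.000)
cell (4,7): code 0111 → (4.546,7.000)–(5.000,7.237)
cell (4,9): code 1001 → (5.000,9.460)–(4.000,9.592)
cell (5,7): code 0010 → (5.000,7.237)–(5.657,8.000)
cell (5,8): code 0011 → (5.657,8.000)–(5.550,9.000)
cell (5,9): code 0001 → (5.550,9.000)–(5.000,9.460)
total: 14 segments, chained into 1 closed loop(s), length Σ = 10.758988

segments=14 loops=1 length=10.759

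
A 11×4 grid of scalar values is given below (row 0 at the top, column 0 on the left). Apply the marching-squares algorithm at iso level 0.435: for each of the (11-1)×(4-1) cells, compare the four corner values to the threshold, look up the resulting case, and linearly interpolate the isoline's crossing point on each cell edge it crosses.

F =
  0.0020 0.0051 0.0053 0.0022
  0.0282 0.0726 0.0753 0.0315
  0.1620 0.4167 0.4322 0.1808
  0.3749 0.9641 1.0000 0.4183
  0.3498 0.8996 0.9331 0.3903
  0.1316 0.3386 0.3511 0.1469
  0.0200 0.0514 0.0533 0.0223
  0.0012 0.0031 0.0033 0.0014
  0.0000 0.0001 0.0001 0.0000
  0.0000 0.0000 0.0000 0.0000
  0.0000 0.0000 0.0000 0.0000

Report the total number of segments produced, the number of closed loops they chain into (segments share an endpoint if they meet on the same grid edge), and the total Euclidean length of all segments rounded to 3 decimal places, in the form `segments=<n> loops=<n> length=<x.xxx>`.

segments=8 loops=1 length=9.151

cell (2,0): code 0100 → (2.033,1.000)–(3.000,0.102)
cell (2,1): code 1100 → (2.005,2.000)–(2.033,1.000)
cell (2,2): code 1000 → (3.000,2.971)–(2.005,2.000)
cell (3,0): code 0110 → (3.000,0.102)–(4.000,0.155)
cell (3,2): code 1001 → (4.000,2.918)–(3.000,2.971)
cell (4,0): code 0010 → (4.000,0.155)–(4.828,1.000)
cell (4,1): code 0011 → (4.828,1.000)–(4.856,2.000)
cell (4,2): code 0001 → (4.856,2.000)–(4.000,2.918)
total: 8 segments, chained into 1 closed loop(s), length Σ = 9.151494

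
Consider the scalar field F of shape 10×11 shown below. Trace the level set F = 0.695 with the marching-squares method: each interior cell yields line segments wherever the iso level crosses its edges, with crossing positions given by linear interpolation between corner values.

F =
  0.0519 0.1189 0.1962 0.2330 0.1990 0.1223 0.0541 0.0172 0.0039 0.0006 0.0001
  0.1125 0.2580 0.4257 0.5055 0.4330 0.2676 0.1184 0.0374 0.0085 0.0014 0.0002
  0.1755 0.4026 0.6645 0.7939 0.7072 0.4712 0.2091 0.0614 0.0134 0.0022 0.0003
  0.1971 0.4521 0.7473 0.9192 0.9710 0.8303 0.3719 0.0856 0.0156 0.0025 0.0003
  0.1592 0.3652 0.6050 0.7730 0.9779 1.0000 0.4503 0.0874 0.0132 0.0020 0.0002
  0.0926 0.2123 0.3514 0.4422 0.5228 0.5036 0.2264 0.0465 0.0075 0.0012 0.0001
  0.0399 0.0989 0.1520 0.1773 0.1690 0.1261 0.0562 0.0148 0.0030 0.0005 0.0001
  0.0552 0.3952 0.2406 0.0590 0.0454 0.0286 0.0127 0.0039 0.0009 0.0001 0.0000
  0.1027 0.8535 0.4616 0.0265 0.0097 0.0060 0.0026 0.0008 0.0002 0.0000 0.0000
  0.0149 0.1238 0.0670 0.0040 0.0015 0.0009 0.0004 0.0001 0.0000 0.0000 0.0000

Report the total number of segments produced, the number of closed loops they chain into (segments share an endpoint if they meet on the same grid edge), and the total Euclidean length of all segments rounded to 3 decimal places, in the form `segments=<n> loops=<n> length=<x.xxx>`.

cell (1,2): code 0100 → (1.657,3.000)–(2.000,2.236)
cell (1,3): code 1100 → (1.956,4.000)–(1.657,3.000)
cell (1,4): code 1000 → (2.000,4.052)–(1.956,4.000)
cell (2,1): code 0100 → (2.368,2.000)–(3.000,1.823)
cell (2,2): code 1110 → (2.000,2.236)–(2.368,2.000)
cell (2,4): code 1101 → (2.623,5.000)–(2.000,4.052)
cell (2,5): code 1000 → (3.000,5.295)–(2.623,5.000)
cell (3,1): code 0010 → (3.000,1.823)–(3.368,2.000)
cell (3,2): code 0111 → (3.368,2.000)–(4.000,2.536)
cell (3,5): code 1001 → (4.000,5.555)–(3.000,5.295)
cell (4,2): code 0010 → (4.000,2.536)–(4.236,3.000)
cell (4,3): code 0011 → (4.236,3.000)–(4.622,4.000)
cell (4,4): code 0011 → (4.622,4.000)–(4.614,5.000)
cell (4,5): code 0001 → (4.614,5.000)–(4.000,5.555)
cell (7,0): code 0100 → (7.654,1.000)–(8.000,0.789)
cell (7,1): code 1000 → (8.000,1.404)–(7.654,1.000)
cell (8,0): code 0010 → (8.000,0.789)–(8.217,1.000)
cell (8,1): code 0001 → (8.217,1.000)–(8.000,1.404)
total: 18 segments, chained into 2 closed loop(s), length Σ = 12.046029

segments=18 loops=2 length=12.046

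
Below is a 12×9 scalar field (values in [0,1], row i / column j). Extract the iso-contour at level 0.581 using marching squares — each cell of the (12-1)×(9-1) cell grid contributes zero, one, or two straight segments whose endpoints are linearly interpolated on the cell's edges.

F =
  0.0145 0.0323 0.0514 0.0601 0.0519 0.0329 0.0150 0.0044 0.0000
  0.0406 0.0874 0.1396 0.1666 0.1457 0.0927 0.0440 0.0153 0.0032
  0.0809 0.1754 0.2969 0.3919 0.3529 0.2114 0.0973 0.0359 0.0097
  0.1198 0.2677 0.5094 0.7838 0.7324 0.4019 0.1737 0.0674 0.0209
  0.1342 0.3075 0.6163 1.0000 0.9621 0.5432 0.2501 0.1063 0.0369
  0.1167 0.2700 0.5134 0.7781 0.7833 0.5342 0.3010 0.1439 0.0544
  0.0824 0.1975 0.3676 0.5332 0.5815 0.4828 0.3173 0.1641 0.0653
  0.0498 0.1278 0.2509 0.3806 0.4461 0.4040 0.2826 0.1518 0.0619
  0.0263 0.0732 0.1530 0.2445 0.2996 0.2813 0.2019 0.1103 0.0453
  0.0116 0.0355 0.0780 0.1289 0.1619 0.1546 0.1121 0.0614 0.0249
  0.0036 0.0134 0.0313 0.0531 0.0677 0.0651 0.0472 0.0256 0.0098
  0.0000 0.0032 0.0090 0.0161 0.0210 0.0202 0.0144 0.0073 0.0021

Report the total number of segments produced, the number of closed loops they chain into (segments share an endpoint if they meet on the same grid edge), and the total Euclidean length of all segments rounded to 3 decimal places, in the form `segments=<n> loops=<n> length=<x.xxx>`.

segments=14 loops=1 length=10.161

cell (2,2): code 0100 → (2.483,3.000)–(3.000,2.261)
cell (2,3): code 1100 → (2.601,4.000)–(2.483,3.000)
cell (2,4): code 1000 → (3.000,4.458)–(2.601,4.000)
cell (3,1): code 0100 → (3.670,2.000)–(4.000,1.886)
cell (3,2): code 1110 → (3.000,2.261)–(3.670,2.000)
cell (3,4): code 1001 → (4.000,4.910)–(3.000,4.458)
cell (4,1): code 0010 → (4.000,1.886)–(4.343,2.000)
cell (4,2): code 0111 → (4.343,2.000)–(5.000,2.255)
cell (4,4): code 1001 → (5.000,4.812)–(4.000,4.910)
cell (5,2): code 0010 → (5.000,2.255)–(5.805,3.000)
cell (5,3): code 0111 → (5.805,3.000)–(6.000,3.990)
cell (5,4): code 1001 → (6.000,4.005)–(5.000,4.812)
cell (6,3): code 0010 → (6.000,3.990)–(6.004,4.000)
cell (6,4): code 0001 → (6.004,4.000)–(6.000,4.005)
total: 14 segments, chained into 1 closed loop(s), length Σ = 10.160867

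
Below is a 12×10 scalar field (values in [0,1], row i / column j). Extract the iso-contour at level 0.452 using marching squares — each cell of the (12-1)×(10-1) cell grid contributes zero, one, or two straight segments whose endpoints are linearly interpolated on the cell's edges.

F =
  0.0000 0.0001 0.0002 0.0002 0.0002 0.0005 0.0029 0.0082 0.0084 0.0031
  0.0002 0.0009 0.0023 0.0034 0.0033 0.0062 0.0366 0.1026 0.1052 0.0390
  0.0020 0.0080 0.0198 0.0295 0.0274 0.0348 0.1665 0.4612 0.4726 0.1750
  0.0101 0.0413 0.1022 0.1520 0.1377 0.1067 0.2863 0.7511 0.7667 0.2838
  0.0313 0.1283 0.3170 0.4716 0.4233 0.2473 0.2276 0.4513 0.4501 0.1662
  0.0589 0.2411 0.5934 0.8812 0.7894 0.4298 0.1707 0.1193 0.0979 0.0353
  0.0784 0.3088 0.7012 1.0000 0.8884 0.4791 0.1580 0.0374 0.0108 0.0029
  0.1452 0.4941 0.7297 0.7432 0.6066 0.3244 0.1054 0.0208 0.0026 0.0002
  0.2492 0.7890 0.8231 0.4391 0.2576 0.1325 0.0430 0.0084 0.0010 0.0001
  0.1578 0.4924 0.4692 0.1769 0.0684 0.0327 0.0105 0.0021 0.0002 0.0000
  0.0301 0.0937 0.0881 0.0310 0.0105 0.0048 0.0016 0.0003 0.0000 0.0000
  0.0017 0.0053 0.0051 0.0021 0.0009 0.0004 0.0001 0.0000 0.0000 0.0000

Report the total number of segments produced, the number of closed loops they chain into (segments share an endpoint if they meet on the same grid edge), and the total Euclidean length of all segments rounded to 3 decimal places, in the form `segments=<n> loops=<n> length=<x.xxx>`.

segments=30 loops=2 length=21.943

cell (1,6): code 0100 → (1.974,7.000)–(2.000,6.969)
cell (1,7): code 1100 → (1.944,8.000)–(1.974,7.000)
cell (1,8): code 1000 → (2.000,8.069)–(1.944,8.000)
cell (2,6): code 0110 → (2.000,6.969)–(3.000,6.356)
cell (2,8): code 1001 → (3.000,8.652)–(2.000,8.069)
cell (3,2): code 0100 → (3.939,3.000)–(4.000,2.873)
cell (3,3): code 1000 → (4.000,3.406)–(3.939,3.000)
cell (3,6): code 0010 → (3.000,6.356)–(3.998,7.000)
cell (3,7): code 0011 → (3.998,7.000)–(3.994,8.000)
cell (3,8): code 0001 → (3.994,8.000)–(3.000,8.652)
cell (4,1): code 0100 → (4.488,2.000)–(5.000,1.599)
cell (4,2): code 1110 → (4.000,2.873)–(4.488,2.000)
cell (4,3): code 1101 → (4.078,4.000)–(4.000,3.406)
cell (4,4): code 1000 → (5.000,4.938)–(4.078,4.000)
cell (5,1): code 0110 → (5.000,1.599)–(6.000,1.365)
cell (5,4): code 1101 → (5.450,5.000)–(5.000,4.938)
cell (5,5): code 1000 → (6.000,5.084)–(5.450,5.000)
cell (6,0): code 0100 → (6.773,1.000)–(7.000,0.879)
cell (6,1): code 1110 → (6.000,1.365)–(6.773,1.000)
cell (6,4): code 1011 → (7.000,4.548)–(6.175,5.000)
cell (6,5): code 0001 → (6.175,5.000)–(6.000,5.084)
cell (7,0): code 0110 → (7.000,0.879)–(8.000,0.376)
cell (7,2): code 1011 → (8.000,2.966)–(7.958,3.000)
cell (7,3): code 0011 → (7.958,3.000)–(7.443,4.000)
cell (7,4): code 0001 → (7.443,4.000)–(7.000,4.548)
cell (8,0): code 0110 → (8.000,0.376)–(9.000,0.879)
cell (8,2): code 1001 → (9.000,2.059)–(8.000,2.966)
cell (9,0): code 0010 → (9.000,0.879)–(9.101,1.000)
cell (9,1): code 0011 → (9.101,1.000)–(9.045,2.000)
cell (9,2): code 0001 → (9.045,2.000)–(9.000,2.059)
total: 30 segments, chained into 2 closed loop(s), length Σ = 21.943034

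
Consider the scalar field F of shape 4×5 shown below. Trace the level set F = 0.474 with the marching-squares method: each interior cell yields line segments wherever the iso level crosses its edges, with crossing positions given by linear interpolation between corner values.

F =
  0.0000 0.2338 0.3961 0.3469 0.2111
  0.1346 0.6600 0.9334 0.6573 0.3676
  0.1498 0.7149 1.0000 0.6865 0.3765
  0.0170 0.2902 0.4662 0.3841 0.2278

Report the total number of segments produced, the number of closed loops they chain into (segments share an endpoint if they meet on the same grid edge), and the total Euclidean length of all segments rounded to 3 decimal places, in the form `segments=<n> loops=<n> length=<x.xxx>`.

segments=10 loops=1 length=9.364

cell (0,0): code 0100 → (0.564,1.000)–(1.000,0.646)
cell (0,1): code 1100 → (0.145,2.000)–(0.564,1.000)
cell (0,2): code 1100 → (0.409,3.000)–(0.145,2.000)
cell (0,3): code 1000 → (1.000,3.633)–(0.409,3.000)
cell (1,0): code 0110 → (1.000,0.646)–(2.000,0.574)
cell (1,3): code 1001 → (2.000,3.685)–(1.000,3.633)
cell (2,0): code 0010 → (2.000,0.574)–(2.567,1.000)
cell (2,1): code 0011 → (2.567,1.000)–(2.985,2.000)
cell (2,2): code 0011 → (2.985,2.000)–(2.703,3.000)
cell (2,3): code 0001 → (2.703,3.000)–(2.000,3.685)
total: 10 segments, chained into 1 closed loop(s), length Σ = 9.364226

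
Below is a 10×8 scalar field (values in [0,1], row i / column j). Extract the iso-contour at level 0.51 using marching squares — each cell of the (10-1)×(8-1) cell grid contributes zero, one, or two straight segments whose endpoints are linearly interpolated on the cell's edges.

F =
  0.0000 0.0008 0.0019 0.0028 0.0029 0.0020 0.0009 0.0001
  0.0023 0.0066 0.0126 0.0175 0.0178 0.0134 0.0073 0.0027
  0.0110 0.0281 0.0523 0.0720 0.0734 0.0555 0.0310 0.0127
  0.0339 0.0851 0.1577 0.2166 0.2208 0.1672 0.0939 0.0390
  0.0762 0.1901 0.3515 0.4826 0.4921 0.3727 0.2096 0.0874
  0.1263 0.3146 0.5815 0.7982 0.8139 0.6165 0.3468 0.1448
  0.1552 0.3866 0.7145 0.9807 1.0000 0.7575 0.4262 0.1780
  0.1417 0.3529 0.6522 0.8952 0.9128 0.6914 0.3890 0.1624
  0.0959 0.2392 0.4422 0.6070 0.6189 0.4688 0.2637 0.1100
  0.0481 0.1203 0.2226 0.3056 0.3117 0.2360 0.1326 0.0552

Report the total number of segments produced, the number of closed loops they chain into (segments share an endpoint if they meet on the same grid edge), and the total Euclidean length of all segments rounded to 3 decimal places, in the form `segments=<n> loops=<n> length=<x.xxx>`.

cell (4,1): code 0100 → (4.689,2.000)–(5.000,1.732)
cell (4,2): code 1100 → (4.087,3.000)–(4.689,2.000)
cell (4,3): code 1100 → (4.056,4.000)–(4.087,3.000)
cell (4,4): code 1100 → (4.563,5.000)–(4.056,4.000)
cell (4,5): code 1000 → (5.000,5.395)–(4.563,5.000)
cell (5,1): code 0110 → (5.000,1.732)–(6.000,1.376)
cell (5,5): code 1001 → (6.000,5.747)–(5.000,5.395)
cell (6,1): code 0110 → (6.000,1.376)–(7.000,1.525)
cell (6,5): code 1001 → (7.000,5.600)–(6.000,5.747)
cell (7,1): code 0010 → (7.000,1.525)–(7.677,2.000)
cell (7,2): code 0111 → (7.677,2.000)–(8.000,2.411)
cell (7,4): code 1011 → (8.000,4.726)–(7.815,5.000)
cell (7,5): code 0001 → (7.815,5.000)–(7.000,5.600)
cell (8,2): code 0010 → (8.000,2.411)–(8.322,3.000)
cell (8,3): code 0011 → (8.322,3.000)–(8.354,4.000)
cell (8,4): code 0001 → (8.354,4.000)–(8.000,4.726)
total: 16 segments, chained into 1 closed loop(s), length Σ = 13.603843

segments=16 loops=1 length=13.604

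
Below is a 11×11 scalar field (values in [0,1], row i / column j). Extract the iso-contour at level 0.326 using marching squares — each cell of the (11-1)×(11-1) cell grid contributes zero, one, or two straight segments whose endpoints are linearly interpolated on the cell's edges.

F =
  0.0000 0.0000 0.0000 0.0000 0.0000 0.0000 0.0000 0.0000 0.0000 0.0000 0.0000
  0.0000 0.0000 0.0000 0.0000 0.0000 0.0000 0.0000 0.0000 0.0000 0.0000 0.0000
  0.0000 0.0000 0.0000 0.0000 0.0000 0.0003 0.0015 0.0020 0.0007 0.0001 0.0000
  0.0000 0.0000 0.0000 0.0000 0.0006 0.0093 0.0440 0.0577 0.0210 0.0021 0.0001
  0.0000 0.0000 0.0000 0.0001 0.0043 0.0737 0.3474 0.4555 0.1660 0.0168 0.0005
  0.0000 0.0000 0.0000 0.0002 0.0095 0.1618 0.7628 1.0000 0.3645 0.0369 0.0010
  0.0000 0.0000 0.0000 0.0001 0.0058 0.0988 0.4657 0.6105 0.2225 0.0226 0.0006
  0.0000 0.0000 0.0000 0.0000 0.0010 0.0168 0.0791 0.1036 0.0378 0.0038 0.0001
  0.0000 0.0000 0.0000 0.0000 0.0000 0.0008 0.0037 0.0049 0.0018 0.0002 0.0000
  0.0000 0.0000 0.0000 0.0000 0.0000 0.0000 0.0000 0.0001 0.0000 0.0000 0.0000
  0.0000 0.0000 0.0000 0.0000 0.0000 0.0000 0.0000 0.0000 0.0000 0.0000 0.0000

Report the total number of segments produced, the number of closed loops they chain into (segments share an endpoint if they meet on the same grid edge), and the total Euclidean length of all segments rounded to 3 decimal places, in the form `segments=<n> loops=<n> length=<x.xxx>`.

segments=12 loops=1 length=8.685

cell (3,5): code 0100 → (3.929,6.000)–(4.000,5.922)
cell (3,6): code 1100 → (3.674,7.000)–(3.929,6.000)
cell (3,7): code 1000 → (4.000,7.447)–(3.674,7.000)
cell (4,5): code 0110 → (4.000,5.922)–(5.000,5.273)
cell (4,7): code 1101 → (4.806,8.000)–(4.000,7.447)
cell (4,8): code 1000 → (5.000,8.118)–(4.806,8.000)
cell (5,5): code 0110 → (5.000,5.273)–(6.000,5.619)
cell (5,7): code 1011 → (6.000,7.733)–(5.271,8.000)
cell (5,8): code 0001 → (5.271,8.000)–(5.000,8.118)
cell (6,5): code 0010 → (6.000,5.619)–(6.361,6.000)
cell (6,6): code 0011 → (6.361,6.000)–(6.561,7.000)
cell (6,7): code 0001 → (6.561,7.000)–(6.000,7.733)
total: 12 segments, chained into 1 closed loop(s), length Σ = 8.684514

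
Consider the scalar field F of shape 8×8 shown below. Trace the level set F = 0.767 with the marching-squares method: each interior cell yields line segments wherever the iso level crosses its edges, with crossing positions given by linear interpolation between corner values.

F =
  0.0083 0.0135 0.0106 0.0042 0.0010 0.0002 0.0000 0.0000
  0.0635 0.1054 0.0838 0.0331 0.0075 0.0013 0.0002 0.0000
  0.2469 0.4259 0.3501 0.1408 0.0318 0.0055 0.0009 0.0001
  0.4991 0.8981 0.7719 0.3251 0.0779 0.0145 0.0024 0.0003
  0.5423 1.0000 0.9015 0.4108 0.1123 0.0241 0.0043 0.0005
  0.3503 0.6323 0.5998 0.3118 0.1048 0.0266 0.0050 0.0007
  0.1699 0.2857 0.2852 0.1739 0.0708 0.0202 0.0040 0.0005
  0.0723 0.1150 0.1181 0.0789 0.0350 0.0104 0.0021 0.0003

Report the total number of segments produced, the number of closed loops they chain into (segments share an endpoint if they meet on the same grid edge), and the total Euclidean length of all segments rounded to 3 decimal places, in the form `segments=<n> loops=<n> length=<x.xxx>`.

segments=8 loops=1 length=5.885

cell (2,0): code 0100 → (2.722,1.000)–(3.000,0.671)
cell (2,1): code 1100 → (2.988,2.000)–(2.722,1.000)
cell (2,2): code 1000 → (3.000,2.011)–(2.988,2.000)
cell (3,0): code 0110 → (3.000,0.671)–(4.000,0.491)
cell (3,2): code 1001 → (4.000,2.274)–(3.000,2.011)
cell (4,0): code 0010 → (4.000,0.491)–(4.634,1.000)
cell (4,1): code 0011 → (4.634,1.000)–(4.446,2.000)
cell (4,2): code 0001 → (4.446,2.000)–(4.000,2.274)
total: 8 segments, chained into 1 closed loop(s), length Σ = 5.884765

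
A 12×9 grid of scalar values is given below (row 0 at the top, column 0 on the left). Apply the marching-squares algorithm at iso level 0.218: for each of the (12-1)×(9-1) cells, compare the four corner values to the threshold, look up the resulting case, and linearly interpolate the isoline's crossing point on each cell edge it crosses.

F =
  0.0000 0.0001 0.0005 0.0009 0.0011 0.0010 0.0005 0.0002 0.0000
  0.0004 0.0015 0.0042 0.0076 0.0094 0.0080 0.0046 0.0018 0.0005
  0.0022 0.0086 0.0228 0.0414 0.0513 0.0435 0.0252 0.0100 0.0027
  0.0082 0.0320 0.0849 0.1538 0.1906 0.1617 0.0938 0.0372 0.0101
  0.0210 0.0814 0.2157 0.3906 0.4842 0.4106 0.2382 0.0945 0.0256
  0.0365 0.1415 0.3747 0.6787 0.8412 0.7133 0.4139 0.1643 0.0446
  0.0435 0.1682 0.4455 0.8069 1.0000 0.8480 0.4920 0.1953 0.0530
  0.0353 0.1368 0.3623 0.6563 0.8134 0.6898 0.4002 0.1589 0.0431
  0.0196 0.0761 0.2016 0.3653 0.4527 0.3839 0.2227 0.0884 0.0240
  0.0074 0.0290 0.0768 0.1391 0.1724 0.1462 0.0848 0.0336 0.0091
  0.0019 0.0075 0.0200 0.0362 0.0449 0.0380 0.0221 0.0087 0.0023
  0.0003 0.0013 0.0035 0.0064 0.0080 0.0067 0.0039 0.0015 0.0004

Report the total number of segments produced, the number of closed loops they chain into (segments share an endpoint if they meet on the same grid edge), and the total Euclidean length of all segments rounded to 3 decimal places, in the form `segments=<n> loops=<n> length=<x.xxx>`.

cell (3,2): code 0100 → (3.271,3.000)–(4.000,2.013)
cell (3,3): code 1100 → (3.093,4.000)–(3.271,3.000)
cell (3,4): code 1100 → (3.226,5.000)–(3.093,4.000)
cell (3,5): code 1100 → (3.860,6.000)–(3.226,5.000)
cell (3,6): code 1000 → (4.000,6.141)–(3.860,6.000)
cell (4,1): code 0100 → (4.014,2.000)–(5.000,1.328)
cell (4,2): code 1110 → (4.000,2.013)–(4.014,2.000)
cell (4,6): code 1001 → (5.000,6.785)–(4.000,6.141)
cell (5,1): code 0110 → (5.000,1.328)–(6.000,1.180)
cell (5,6): code 1001 → (6.000,6.923)–(5.000,6.785)
cell (6,1): code 0110 → (6.000,1.180)–(7.000,1.360)
cell (6,6): code 1001 → (7.000,6.755)–(6.000,6.923)
cell (7,1): code 0010 → (7.000,1.360)–(7.898,2.000)
cell (7,2): code 0111 → (7.898,2.000)–(8.000,2.100)
cell (7,6): code 1001 → (8.000,6.035)–(7.000,6.755)
cell (8,2): code 0010 → (8.000,2.100)–(8.651,3.000)
cell (8,3): code 0011 → (8.651,3.000)–(8.837,4.000)
cell (8,4): code 0011 → (8.837,4.000)–(8.698,5.000)
cell (8,5): code 0011 → (8.698,5.000)–(8.034,6.000)
cell (8,6): code 0001 → (8.034,6.000)–(8.000,6.035)
total: 20 segments, chained into 1 closed loop(s), length Σ = 17.950972

segments=20 loops=1 length=17.951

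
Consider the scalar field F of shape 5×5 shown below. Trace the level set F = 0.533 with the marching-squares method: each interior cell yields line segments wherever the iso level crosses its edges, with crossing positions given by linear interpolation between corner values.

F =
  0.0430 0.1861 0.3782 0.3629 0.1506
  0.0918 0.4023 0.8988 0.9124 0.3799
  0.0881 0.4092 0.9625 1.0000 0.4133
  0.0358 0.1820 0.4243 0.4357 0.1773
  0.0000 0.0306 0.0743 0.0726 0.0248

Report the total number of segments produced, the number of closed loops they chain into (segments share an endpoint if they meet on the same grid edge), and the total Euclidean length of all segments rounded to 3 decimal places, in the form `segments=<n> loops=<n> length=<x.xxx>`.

segments=8 loops=1 length=8.277

cell (0,1): code 0100 → (0.297,2.000)–(1.000,1.263)
cell (0,2): code 1100 → (0.310,3.000)–(0.297,2.000)
cell (0,3): code 1000 → (1.000,3.712)–(0.310,3.000)
cell (1,1): code 0110 → (1.000,1.263)–(2.000,1.224)
cell (1,3): code 1001 → (2.000,3.796)–(1.000,3.712)
cell (2,1): code 0010 → (2.000,1.224)–(2.798,2.000)
cell (2,2): code 0011 → (2.798,2.000)–(2.828,3.000)
cell (2,3): code 0001 → (2.828,3.000)–(2.000,3.796)
total: 8 segments, chained into 1 closed loop(s), length Σ = 8.276551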